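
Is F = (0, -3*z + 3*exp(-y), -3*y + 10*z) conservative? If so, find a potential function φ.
Yes, F is conservative. φ = -3*y*z + 5*z**2 - 3*exp(-y)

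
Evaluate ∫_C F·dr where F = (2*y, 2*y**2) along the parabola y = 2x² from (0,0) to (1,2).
20/3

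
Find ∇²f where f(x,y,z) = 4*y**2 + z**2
10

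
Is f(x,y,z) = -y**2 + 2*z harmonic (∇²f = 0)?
No, ∇²f = -2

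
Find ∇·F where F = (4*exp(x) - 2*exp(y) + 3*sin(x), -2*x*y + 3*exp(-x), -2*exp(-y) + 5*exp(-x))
-2*x + 4*exp(x) + 3*cos(x)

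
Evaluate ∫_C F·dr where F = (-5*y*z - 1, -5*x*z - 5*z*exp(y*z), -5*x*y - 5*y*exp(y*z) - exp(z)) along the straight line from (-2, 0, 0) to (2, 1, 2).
-6*exp(2) - 18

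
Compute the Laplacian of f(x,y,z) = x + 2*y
0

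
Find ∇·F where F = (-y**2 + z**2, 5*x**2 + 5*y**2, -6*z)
10*y - 6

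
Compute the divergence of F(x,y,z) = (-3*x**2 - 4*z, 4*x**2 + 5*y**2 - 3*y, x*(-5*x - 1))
-6*x + 10*y - 3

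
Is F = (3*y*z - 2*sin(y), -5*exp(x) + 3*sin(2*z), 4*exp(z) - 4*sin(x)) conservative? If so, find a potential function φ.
No, ∇×F = (-6*cos(2*z), 3*y + 4*cos(x), -3*z - 5*exp(x) + 2*cos(y)) ≠ 0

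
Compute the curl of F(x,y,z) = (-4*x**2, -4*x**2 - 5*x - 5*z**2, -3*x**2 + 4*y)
(10*z + 4, 6*x, -8*x - 5)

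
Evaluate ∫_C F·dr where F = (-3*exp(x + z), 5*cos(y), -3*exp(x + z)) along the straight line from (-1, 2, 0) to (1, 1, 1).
-3*exp(2) - 5*sin(2) + 3*exp(-1) + 5*sin(1)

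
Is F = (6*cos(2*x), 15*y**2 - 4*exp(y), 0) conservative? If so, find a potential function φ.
Yes, F is conservative. φ = 5*y**3 - 4*exp(y) + 3*sin(2*x)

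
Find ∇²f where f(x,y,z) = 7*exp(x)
7*exp(x)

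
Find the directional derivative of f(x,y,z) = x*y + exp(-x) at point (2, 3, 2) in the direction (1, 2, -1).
sqrt(6)*(-1 + 7*exp(2))*exp(-2)/6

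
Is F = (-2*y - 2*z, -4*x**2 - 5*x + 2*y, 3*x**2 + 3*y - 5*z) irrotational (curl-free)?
No, ∇×F = (3, -6*x - 2, -8*x - 3)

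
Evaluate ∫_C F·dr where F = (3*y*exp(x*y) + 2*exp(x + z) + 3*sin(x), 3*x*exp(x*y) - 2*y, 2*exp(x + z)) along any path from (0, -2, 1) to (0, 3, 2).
-2*E - 5 + 2*exp(2)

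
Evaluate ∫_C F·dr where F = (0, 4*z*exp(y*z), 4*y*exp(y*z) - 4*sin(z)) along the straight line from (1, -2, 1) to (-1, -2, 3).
4*cos(3) - 4*cos(1) - 4*exp(-2) + 4*exp(-6)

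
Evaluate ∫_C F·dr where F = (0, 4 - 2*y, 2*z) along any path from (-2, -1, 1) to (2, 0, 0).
4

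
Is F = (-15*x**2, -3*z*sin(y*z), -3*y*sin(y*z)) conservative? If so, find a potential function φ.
Yes, F is conservative. φ = -5*x**3 + 3*cos(y*z)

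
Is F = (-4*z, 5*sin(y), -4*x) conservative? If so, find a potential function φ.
Yes, F is conservative. φ = -4*x*z - 5*cos(y)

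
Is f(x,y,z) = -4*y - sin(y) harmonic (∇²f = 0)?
No, ∇²f = sin(y)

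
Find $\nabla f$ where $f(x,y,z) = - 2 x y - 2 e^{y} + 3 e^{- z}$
(-2*y, -2*x - 2*exp(y), -3*exp(-z))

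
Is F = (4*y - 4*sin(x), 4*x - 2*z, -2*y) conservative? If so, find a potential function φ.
Yes, F is conservative. φ = 4*x*y - 2*y*z + 4*cos(x)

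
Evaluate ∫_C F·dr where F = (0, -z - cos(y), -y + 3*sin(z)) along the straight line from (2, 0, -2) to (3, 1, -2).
2 - sin(1)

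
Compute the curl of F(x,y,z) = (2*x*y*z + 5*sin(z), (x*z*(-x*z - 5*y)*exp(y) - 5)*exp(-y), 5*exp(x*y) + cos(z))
(x*(2*x*z + 5*y + 5*exp(x*y)), 2*x*y - 5*y*exp(x*y) + 5*cos(z), z*(-2*x*z - 2*x - 5*y))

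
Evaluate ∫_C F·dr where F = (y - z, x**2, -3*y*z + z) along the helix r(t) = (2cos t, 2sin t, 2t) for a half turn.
2*pi*(-11 + pi)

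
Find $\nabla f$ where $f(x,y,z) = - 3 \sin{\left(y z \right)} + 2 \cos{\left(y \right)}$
(0, -3*z*cos(y*z) - 2*sin(y), -3*y*cos(y*z))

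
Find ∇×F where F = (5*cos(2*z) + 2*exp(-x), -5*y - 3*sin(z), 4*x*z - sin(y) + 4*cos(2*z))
(-cos(y) + 3*cos(z), -4*z - 10*sin(2*z), 0)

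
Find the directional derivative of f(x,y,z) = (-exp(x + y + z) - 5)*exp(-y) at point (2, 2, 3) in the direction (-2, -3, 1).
sqrt(14)*(-15 + exp(7))*exp(-2)/14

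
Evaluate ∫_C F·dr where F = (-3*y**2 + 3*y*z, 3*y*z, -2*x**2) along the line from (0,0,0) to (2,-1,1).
-17/3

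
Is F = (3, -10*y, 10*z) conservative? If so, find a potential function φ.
Yes, F is conservative. φ = 3*x - 5*y**2 + 5*z**2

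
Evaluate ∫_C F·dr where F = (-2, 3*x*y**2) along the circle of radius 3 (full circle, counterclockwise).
243*pi/4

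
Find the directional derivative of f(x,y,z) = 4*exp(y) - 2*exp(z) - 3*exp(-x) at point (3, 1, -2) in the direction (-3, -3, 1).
sqrt(19)*(-12*exp(4) - 9 - 2*E)*exp(-3)/19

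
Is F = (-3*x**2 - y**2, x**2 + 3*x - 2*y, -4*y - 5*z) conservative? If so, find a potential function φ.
No, ∇×F = (-4, 0, 2*x + 2*y + 3) ≠ 0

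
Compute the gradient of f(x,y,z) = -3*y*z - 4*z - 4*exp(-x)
(4*exp(-x), -3*z, -3*y - 4)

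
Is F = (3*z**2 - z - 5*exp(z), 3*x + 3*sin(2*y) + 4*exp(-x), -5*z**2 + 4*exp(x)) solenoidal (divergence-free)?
No, ∇·F = -10*z + 6*cos(2*y)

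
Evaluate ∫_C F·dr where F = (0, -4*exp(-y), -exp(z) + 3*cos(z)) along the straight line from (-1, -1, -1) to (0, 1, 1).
-10*sinh(1) + 6*sin(1)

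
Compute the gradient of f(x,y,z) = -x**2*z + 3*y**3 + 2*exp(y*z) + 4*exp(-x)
(-2*x*z - 4*exp(-x), 9*y**2 + 2*z*exp(y*z), -x**2 + 2*y*exp(y*z))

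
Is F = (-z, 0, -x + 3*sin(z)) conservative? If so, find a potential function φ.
Yes, F is conservative. φ = -x*z - 3*cos(z)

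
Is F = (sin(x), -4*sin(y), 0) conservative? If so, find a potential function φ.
Yes, F is conservative. φ = -cos(x) + 4*cos(y)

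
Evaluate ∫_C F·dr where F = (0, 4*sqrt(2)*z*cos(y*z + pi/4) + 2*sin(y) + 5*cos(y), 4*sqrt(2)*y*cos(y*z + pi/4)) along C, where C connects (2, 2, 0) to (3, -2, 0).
-10*sin(2)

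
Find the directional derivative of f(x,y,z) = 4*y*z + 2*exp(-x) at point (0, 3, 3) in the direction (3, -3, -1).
-54*sqrt(19)/19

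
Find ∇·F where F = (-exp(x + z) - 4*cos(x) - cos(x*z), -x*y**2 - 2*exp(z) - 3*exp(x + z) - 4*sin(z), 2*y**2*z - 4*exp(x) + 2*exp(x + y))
-2*x*y + 2*y**2 + z*sin(x*z) - exp(x + z) + 4*sin(x)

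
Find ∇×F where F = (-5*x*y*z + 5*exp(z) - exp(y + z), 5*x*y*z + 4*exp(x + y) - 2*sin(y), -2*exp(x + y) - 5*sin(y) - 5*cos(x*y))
(-5*x*y + 5*x*sin(x*y) - 2*exp(x + y) - 5*cos(y), -5*x*y - 5*y*sin(x*y) + 5*exp(z) + 2*exp(x + y) - exp(y + z), 5*x*z + 5*y*z + 4*exp(x + y) + exp(y + z))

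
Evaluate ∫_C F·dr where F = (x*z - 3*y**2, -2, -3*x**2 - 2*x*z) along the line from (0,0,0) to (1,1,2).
-7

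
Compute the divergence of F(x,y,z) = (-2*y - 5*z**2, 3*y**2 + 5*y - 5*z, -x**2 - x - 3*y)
6*y + 5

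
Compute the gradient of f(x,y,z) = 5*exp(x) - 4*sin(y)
(5*exp(x), -4*cos(y), 0)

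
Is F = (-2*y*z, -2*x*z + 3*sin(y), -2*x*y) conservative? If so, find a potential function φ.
Yes, F is conservative. φ = -2*x*y*z - 3*cos(y)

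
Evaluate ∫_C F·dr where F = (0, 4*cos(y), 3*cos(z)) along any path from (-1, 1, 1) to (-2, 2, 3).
-7*sin(1) + 3*sin(3) + 4*sin(2)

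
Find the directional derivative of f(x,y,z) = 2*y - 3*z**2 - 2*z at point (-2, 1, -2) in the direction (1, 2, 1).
7*sqrt(6)/3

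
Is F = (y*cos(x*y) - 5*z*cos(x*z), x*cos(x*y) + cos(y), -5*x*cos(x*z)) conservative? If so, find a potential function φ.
Yes, F is conservative. φ = sin(y) + sin(x*y) - 5*sin(x*z)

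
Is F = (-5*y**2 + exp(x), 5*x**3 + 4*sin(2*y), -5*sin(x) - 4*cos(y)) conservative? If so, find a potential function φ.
No, ∇×F = (4*sin(y), 5*cos(x), 15*x**2 + 10*y) ≠ 0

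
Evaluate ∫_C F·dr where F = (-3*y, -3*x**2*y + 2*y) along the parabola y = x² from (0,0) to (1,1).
-1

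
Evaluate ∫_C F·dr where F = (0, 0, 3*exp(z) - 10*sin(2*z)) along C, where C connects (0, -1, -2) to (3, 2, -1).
5*cos(2) - 3*exp(-2) + 3*exp(-1) - 5*cos(4)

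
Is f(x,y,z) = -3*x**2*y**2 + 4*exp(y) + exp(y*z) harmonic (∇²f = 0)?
No, ∇²f = -6*x**2 + y**2*exp(y*z) - 6*y**2 + z**2*exp(y*z) + 4*exp(y)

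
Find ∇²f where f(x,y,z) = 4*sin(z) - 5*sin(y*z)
5*y**2*sin(y*z) + 5*z**2*sin(y*z) - 4*sin(z)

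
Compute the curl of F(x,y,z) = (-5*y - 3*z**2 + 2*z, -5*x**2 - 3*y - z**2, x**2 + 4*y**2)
(8*y + 2*z, -2*x - 6*z + 2, 5 - 10*x)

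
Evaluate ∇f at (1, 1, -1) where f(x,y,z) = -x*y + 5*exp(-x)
(-5*exp(-1) - 1, -1, 0)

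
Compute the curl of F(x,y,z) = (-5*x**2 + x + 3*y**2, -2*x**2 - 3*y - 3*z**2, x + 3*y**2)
(6*y + 6*z, -1, -4*x - 6*y)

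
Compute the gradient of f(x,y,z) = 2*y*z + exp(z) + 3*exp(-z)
(0, 2*z, 2*y + exp(z) - 3*exp(-z))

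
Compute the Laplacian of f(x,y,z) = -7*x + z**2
2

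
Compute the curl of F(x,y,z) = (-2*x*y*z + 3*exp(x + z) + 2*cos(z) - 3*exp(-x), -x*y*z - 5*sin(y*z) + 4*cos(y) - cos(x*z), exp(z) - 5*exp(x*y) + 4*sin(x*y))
(x*y - 5*x*exp(x*y) - x*sin(x*z) + 4*x*cos(x*y) + 5*y*cos(y*z), -2*x*y + 5*y*exp(x*y) - 4*y*cos(x*y) + 3*exp(x + z) - 2*sin(z), z*(2*x - y + sin(x*z)))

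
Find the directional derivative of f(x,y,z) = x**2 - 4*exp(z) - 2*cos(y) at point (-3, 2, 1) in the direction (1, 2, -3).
sqrt(14)*(-3 + 2*sin(2) + 6*E)/7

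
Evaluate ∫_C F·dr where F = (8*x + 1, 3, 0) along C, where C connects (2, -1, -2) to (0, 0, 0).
-15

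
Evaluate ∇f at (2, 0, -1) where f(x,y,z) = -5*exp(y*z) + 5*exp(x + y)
(5*exp(2), 5 + 5*exp(2), 0)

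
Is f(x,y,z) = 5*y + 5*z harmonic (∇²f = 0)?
Yes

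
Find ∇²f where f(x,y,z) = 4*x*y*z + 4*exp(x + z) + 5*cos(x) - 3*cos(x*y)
3*x**2*cos(x*y) + 3*y**2*cos(x*y) + 8*exp(x + z) - 5*cos(x)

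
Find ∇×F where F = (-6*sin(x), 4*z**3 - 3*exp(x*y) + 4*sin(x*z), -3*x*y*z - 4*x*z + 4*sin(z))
(-3*x*z - 4*x*cos(x*z) - 12*z**2, z*(3*y + 4), -3*y*exp(x*y) + 4*z*cos(x*z))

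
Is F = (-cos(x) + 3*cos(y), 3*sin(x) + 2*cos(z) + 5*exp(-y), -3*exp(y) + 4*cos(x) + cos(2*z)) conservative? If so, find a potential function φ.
No, ∇×F = (-3*exp(y) + 2*sin(z), 4*sin(x), 3*sin(y) + 3*cos(x)) ≠ 0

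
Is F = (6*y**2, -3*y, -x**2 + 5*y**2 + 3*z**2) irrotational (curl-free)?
No, ∇×F = (10*y, 2*x, -12*y)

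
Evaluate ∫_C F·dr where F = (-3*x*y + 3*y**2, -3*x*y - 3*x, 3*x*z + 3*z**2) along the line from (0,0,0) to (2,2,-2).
-14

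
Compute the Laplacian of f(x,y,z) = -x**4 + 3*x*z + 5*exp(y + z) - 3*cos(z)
-12*x**2 + 10*exp(y + z) + 3*cos(z)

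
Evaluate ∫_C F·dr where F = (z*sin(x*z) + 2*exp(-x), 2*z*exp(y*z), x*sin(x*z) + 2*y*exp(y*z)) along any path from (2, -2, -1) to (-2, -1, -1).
2*(-2*exp(4) + 1 + exp(3))*exp(-2)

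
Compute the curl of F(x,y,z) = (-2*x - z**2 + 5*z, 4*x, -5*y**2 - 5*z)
(-10*y, 5 - 2*z, 4)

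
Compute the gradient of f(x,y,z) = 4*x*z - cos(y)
(4*z, sin(y), 4*x)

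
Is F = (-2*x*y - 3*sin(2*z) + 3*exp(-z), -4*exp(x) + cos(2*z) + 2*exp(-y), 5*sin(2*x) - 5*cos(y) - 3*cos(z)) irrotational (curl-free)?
No, ∇×F = (5*sin(y) + 2*sin(2*z), -10*cos(2*x) - 6*cos(2*z) - 3*exp(-z), 2*x - 4*exp(x))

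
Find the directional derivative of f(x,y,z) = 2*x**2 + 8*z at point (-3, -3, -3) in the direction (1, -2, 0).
-12*sqrt(5)/5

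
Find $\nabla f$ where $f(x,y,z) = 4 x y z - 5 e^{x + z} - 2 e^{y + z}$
(4*y*z - 5*exp(x + z), 4*x*z - 2*exp(y + z), 4*x*y - 5*exp(x + z) - 2*exp(y + z))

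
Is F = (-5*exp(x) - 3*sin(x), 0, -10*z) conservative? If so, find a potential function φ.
Yes, F is conservative. φ = -5*z**2 - 5*exp(x) + 3*cos(x)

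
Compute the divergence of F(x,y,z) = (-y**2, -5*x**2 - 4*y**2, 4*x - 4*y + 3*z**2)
-8*y + 6*z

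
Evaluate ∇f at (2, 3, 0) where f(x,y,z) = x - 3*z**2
(1, 0, 0)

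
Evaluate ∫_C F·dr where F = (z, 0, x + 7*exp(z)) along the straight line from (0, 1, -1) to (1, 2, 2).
-7*exp(-1) + 2 + 7*exp(2)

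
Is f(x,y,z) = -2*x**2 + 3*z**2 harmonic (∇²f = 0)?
No, ∇²f = 2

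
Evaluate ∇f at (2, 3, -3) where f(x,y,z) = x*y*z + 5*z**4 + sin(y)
(-9, -6 + cos(3), -534)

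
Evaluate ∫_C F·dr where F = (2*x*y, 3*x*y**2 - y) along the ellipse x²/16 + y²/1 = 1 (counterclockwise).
3*pi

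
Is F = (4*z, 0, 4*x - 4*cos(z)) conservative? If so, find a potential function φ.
Yes, F is conservative. φ = 4*x*z - 4*sin(z)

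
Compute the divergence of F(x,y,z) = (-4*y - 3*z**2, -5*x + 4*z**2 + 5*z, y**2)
0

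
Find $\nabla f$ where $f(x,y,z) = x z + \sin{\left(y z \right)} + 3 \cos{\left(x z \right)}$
(z*(1 - 3*sin(x*z)), z*cos(y*z), -3*x*sin(x*z) + x + y*cos(y*z))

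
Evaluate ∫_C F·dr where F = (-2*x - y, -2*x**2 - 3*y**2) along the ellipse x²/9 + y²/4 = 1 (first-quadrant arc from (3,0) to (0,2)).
-23 + 3*pi/2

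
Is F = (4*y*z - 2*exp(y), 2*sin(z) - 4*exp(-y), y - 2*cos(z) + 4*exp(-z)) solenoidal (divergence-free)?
No, ∇·F = 2*sin(z) - 4*exp(-z) + 4*exp(-y)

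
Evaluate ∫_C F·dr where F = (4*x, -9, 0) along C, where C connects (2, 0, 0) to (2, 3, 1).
-27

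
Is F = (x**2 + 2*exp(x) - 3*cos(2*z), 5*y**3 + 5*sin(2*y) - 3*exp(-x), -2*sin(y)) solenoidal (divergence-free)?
No, ∇·F = 2*x + 15*y**2 + 2*exp(x) + 10*cos(2*y)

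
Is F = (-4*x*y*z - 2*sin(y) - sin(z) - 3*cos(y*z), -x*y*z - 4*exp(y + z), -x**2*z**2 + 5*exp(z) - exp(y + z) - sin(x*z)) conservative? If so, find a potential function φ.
No, ∇×F = (x*y + 3*exp(y + z), -4*x*y + 2*x*z**2 + 3*y*sin(y*z) + z*cos(x*z) - cos(z), 4*x*z - y*z - 3*z*sin(y*z) + 2*cos(y)) ≠ 0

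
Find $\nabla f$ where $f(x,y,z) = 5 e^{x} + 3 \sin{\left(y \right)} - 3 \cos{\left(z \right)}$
(5*exp(x), 3*cos(y), 3*sin(z))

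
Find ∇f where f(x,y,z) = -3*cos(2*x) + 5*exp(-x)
(6*sin(2*x) - 5*exp(-x), 0, 0)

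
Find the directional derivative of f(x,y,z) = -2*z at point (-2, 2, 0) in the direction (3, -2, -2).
4*sqrt(17)/17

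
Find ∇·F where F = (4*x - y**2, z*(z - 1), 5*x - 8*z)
-4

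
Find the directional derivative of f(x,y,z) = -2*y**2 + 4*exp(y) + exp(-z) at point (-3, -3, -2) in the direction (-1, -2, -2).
-8 - 8*exp(-3)/3 + 2*exp(2)/3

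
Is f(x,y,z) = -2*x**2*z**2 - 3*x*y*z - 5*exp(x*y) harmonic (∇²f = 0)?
No, ∇²f = -5*x**2*exp(x*y) - 4*x**2 - 5*y**2*exp(x*y) - 4*z**2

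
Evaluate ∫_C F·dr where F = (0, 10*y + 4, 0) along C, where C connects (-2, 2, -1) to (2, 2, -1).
0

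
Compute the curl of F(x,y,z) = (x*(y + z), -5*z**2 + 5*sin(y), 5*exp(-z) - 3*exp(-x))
(10*z, x - 3*exp(-x), -x)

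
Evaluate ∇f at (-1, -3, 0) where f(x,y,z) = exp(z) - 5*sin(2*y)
(0, -10*cos(6), 1)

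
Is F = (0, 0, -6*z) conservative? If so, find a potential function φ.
Yes, F is conservative. φ = -3*z**2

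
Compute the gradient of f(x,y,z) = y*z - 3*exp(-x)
(3*exp(-x), z, y)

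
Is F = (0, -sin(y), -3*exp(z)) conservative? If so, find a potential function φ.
Yes, F is conservative. φ = -3*exp(z) + cos(y)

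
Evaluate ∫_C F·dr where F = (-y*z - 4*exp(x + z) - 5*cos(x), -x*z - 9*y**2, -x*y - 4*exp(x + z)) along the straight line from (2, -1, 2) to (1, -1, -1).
-9 - 5*sin(1) + 5*sin(2) + 4*exp(4)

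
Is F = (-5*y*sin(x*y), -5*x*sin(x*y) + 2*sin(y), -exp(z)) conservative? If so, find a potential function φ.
Yes, F is conservative. φ = -exp(z) - 2*cos(y) + 5*cos(x*y)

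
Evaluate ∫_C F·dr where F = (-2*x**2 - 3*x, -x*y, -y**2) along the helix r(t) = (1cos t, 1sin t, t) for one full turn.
-pi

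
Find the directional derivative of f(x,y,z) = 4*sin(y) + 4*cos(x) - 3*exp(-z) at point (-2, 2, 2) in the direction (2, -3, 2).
2*sqrt(17)*(3 + 2*(-3*cos(2) + 2*sin(2))*exp(2))*exp(-2)/17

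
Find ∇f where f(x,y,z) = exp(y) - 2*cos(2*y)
(0, exp(y) + 4*sin(2*y), 0)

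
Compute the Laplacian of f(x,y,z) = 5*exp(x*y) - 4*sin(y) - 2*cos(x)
5*x**2*exp(x*y) + 5*y**2*exp(x*y) + 4*sin(y) + 2*cos(x)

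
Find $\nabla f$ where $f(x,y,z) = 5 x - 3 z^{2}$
(5, 0, -6*z)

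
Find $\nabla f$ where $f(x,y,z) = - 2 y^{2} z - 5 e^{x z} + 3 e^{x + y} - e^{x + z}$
(-5*z*exp(x*z) + 3*exp(x + y) - exp(x + z), -4*y*z + 3*exp(x + y), -5*x*exp(x*z) - 2*y**2 - exp(x + z))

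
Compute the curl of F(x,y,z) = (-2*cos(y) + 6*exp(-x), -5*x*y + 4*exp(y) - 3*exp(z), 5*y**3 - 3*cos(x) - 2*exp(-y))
(15*y**2 + 3*exp(z) + 2*exp(-y), -3*sin(x), -5*y - 2*sin(y))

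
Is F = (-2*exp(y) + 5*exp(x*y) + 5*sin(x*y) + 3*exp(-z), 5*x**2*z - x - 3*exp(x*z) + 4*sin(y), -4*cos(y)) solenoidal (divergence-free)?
No, ∇·F = 5*y*exp(x*y) + 5*y*cos(x*y) + 4*cos(y)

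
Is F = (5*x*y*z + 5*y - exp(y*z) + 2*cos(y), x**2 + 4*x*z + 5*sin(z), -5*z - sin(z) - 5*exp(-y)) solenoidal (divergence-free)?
No, ∇·F = 5*y*z - cos(z) - 5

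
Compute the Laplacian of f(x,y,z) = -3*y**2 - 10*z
-6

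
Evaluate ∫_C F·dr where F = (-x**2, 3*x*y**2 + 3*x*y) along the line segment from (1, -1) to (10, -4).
-2547/4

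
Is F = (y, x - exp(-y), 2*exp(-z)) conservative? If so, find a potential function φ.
Yes, F is conservative. φ = x*y - 2*exp(-z) + exp(-y)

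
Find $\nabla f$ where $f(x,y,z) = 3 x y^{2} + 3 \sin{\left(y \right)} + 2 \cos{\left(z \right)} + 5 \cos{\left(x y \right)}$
(y*(3*y - 5*sin(x*y)), 6*x*y - 5*x*sin(x*y) + 3*cos(y), -2*sin(z))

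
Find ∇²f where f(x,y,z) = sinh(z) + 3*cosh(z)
sinh(z) + 3*cosh(z)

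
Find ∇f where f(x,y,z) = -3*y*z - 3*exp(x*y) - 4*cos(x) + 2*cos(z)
(-3*y*exp(x*y) + 4*sin(x), -3*x*exp(x*y) - 3*z, -3*y - 2*sin(z))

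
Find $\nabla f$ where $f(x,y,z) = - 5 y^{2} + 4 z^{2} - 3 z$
(0, -10*y, 8*z - 3)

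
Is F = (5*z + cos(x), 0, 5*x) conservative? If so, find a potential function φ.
Yes, F is conservative. φ = 5*x*z + sin(x)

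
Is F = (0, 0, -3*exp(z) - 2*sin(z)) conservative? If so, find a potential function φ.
Yes, F is conservative. φ = -3*exp(z) + 2*cos(z)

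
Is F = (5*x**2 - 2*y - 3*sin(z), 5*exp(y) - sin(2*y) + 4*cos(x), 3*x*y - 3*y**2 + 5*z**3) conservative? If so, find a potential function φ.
No, ∇×F = (3*x - 6*y, -3*y - 3*cos(z), 2 - 4*sin(x)) ≠ 0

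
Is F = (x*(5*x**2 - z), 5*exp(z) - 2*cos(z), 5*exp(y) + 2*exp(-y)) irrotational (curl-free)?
No, ∇×F = (5*exp(y) - 5*exp(z) - 2*sin(z) - 2*exp(-y), -x, 0)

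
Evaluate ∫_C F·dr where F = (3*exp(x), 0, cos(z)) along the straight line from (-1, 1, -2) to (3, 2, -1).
-3*exp(-1) - sin(1) + sin(2) + 3*exp(3)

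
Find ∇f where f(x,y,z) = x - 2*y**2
(1, -4*y, 0)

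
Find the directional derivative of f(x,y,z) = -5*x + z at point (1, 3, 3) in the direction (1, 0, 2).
-3*sqrt(5)/5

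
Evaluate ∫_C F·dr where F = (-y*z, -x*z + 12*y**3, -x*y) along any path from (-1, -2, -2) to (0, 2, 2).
-4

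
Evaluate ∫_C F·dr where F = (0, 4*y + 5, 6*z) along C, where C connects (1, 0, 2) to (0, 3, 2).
33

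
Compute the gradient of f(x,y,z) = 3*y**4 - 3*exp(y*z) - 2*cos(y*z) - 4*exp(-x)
(4*exp(-x), 12*y**3 - 3*z*exp(y*z) + 2*z*sin(y*z), y*(-3*exp(y*z) + 2*sin(y*z)))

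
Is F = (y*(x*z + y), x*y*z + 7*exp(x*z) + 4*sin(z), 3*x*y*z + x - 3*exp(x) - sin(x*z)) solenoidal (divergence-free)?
No, ∇·F = 3*x*y + x*z - x*cos(x*z) + y*z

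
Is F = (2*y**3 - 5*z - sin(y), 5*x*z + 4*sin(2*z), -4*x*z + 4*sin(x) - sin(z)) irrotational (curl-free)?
No, ∇×F = (-5*x - 8*cos(2*z), 4*z - 4*cos(x) - 5, -6*y**2 + 5*z + cos(y))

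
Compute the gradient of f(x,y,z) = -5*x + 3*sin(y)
(-5, 3*cos(y), 0)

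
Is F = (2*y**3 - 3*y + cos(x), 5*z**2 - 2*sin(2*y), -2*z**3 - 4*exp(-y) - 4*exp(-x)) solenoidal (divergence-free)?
No, ∇·F = -6*z**2 - sin(x) - 4*cos(2*y)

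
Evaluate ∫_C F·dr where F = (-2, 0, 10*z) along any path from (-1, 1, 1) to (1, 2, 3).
36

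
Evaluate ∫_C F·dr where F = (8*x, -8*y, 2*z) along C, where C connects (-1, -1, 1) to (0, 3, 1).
-36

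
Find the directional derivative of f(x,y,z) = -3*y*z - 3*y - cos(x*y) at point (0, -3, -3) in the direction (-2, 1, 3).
33*sqrt(14)/14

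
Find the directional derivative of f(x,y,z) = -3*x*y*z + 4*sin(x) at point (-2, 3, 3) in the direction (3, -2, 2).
3*sqrt(17)*(-27 + 4*cos(2))/17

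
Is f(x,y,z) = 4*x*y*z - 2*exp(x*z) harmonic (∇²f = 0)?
No, ∇²f = 2*(-x**2 - z**2)*exp(x*z)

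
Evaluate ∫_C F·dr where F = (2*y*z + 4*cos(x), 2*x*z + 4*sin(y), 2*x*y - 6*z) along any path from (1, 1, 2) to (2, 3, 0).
4*sqrt(2)*cos(pi/4 + 1) + 4*sin(2) - 4*cos(3) + 8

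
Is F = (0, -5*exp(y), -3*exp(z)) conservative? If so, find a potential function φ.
Yes, F is conservative. φ = -5*exp(y) - 3*exp(z)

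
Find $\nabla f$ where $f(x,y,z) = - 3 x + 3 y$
(-3, 3, 0)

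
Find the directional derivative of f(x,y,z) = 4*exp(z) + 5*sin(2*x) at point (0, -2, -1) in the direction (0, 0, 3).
4*exp(-1)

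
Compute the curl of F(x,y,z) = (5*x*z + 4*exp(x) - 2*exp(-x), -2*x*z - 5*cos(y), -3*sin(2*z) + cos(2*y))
(2*x - 2*sin(2*y), 5*x, -2*z)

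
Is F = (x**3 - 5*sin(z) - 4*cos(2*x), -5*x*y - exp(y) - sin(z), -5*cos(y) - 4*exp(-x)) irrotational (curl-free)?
No, ∇×F = (5*sin(y) + cos(z), -5*cos(z) - 4*exp(-x), -5*y)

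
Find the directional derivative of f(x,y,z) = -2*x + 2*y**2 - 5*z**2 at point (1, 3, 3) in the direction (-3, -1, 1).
-36*sqrt(11)/11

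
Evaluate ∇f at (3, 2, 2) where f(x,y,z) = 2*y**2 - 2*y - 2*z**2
(0, 6, -8)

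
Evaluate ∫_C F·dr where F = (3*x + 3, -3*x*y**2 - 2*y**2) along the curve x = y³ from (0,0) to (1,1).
10/3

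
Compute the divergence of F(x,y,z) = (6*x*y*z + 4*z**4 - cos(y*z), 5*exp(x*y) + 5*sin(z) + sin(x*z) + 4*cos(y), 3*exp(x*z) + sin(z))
5*x*exp(x*y) + 3*x*exp(x*z) + 6*y*z - 4*sin(y) + cos(z)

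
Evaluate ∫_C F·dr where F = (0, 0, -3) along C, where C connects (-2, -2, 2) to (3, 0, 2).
0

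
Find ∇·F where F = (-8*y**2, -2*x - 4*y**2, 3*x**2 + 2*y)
-8*y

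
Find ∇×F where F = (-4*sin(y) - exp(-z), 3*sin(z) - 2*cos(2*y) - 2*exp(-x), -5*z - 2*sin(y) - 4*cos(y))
(4*sin(y) - 2*cos(y) - 3*cos(z), exp(-z), 4*cos(y) + 2*exp(-x))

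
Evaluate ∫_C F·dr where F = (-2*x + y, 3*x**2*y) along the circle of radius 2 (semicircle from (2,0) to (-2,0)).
-2*pi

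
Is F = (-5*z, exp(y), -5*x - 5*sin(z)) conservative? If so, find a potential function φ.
Yes, F is conservative. φ = -5*x*z + exp(y) + 5*cos(z)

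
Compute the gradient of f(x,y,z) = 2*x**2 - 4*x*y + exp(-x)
(4*x - 4*y - exp(-x), -4*x, 0)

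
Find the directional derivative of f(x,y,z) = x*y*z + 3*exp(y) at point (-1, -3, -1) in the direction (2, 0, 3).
15*sqrt(13)/13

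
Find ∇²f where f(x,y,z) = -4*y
0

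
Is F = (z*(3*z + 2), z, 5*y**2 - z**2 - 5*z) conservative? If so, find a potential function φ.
No, ∇×F = (10*y - 1, 6*z + 2, 0) ≠ 0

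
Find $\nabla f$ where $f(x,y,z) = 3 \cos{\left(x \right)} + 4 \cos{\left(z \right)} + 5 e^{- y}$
(-3*sin(x), -5*exp(-y), -4*sin(z))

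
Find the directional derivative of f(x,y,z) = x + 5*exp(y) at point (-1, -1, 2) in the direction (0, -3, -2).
-15*sqrt(13)*exp(-1)/13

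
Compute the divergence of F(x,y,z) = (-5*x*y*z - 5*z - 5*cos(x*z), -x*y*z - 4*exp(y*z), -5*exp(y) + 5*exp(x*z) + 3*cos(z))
-x*z + 5*x*exp(x*z) - 5*y*z - 4*z*exp(y*z) + 5*z*sin(x*z) - 3*sin(z)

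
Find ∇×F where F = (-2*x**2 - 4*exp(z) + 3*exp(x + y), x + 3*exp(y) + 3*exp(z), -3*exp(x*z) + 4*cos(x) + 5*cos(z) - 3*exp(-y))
(-3*exp(z) + 3*exp(-y), 3*z*exp(x*z) - 4*exp(z) + 4*sin(x), 1 - 3*exp(x + y))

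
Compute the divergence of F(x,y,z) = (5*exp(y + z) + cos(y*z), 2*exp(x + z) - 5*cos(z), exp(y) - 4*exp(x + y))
0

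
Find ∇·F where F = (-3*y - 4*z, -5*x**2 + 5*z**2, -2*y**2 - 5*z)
-5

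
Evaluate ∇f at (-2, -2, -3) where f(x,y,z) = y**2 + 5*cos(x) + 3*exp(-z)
(5*sin(2), -4, -3*exp(3))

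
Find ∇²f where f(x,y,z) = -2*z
0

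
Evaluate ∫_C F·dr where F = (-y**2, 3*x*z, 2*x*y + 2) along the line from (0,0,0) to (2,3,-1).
-18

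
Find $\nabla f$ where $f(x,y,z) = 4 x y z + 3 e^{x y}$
(y*(4*z + 3*exp(x*y)), x*(4*z + 3*exp(x*y)), 4*x*y)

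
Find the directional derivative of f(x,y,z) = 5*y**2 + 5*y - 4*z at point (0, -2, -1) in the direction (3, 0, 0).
0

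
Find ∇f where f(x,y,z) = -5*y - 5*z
(0, -5, -5)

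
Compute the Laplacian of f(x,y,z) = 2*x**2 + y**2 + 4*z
6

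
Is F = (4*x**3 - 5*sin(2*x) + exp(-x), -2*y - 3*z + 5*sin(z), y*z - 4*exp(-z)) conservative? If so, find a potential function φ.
No, ∇×F = (z - 5*cos(z) + 3, 0, 0) ≠ 0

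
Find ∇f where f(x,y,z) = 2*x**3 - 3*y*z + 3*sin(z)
(6*x**2, -3*z, -3*y + 3*cos(z))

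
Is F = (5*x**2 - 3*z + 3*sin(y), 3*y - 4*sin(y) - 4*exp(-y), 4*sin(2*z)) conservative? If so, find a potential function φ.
No, ∇×F = (0, -3, -3*cos(y)) ≠ 0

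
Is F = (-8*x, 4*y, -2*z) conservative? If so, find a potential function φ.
Yes, F is conservative. φ = -4*x**2 + 2*y**2 - z**2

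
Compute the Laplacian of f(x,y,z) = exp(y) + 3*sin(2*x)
exp(y) - 12*sin(2*x)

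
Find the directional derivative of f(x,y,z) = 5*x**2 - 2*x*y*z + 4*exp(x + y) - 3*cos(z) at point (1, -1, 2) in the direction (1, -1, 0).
9*sqrt(2)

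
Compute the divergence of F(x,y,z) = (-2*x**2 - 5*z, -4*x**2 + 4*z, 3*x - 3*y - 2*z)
-4*x - 2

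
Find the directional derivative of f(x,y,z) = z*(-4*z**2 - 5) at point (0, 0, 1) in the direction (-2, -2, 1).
-17/3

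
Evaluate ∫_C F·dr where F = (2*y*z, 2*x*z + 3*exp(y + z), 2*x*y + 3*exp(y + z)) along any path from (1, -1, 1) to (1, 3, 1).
5 + 3*exp(4)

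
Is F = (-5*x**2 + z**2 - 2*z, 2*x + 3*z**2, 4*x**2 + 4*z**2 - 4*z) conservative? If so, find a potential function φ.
No, ∇×F = (-6*z, -8*x + 2*z - 2, 2) ≠ 0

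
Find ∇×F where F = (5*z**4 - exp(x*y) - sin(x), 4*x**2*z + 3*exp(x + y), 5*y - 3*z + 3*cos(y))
(-4*x**2 - 3*sin(y) + 5, 20*z**3, 8*x*z + x*exp(x*y) + 3*exp(x + y))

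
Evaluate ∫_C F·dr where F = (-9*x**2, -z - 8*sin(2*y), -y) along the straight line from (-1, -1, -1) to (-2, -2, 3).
4*cos(4) - 4*cos(2) + 28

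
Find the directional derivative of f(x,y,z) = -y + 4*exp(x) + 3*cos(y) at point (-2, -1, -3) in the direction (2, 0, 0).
4*exp(-2)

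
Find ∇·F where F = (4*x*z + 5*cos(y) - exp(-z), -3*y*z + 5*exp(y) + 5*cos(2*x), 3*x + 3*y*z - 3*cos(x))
3*y + z + 5*exp(y)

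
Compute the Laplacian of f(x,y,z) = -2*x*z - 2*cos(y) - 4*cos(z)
2*cos(y) + 4*cos(z)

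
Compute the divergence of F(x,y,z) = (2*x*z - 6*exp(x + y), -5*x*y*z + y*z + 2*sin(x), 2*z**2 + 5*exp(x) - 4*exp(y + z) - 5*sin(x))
-5*x*z + 7*z - 6*exp(x + y) - 4*exp(y + z)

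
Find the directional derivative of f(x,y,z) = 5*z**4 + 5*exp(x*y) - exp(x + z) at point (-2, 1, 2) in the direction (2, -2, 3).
5*sqrt(17)*(6 + 95*exp(2))*exp(-2)/17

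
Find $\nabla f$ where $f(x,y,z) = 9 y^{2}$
(0, 18*y, 0)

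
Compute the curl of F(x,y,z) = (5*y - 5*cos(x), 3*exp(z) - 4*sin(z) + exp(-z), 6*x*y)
(6*x - 3*exp(z) + 4*cos(z) + exp(-z), -6*y, -5)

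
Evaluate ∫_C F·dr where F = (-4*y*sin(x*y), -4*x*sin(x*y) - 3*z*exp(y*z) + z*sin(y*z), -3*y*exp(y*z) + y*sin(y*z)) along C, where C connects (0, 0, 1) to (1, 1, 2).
-3*exp(2) - cos(2) + 4*cos(1)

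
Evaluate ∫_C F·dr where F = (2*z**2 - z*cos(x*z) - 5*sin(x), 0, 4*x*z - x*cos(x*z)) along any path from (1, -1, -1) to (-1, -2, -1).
-4 - 2*sin(1)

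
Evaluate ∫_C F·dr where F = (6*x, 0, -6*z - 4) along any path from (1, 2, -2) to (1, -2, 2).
-16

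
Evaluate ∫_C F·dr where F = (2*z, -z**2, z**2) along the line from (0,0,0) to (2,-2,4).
40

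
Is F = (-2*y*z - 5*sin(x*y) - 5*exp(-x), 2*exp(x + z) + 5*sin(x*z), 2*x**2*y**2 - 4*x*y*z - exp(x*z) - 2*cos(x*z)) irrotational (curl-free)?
No, ∇×F = (4*x**2*y - 4*x*z - 5*x*cos(x*z) - 2*exp(x + z), -4*x*y**2 + 4*y*z - 2*y + z*exp(x*z) - 2*z*sin(x*z), 5*x*cos(x*y) + 5*z*cos(x*z) + 2*z + 2*exp(x + z))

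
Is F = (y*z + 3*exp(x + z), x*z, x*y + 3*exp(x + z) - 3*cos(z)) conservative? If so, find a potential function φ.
Yes, F is conservative. φ = x*y*z + 3*exp(x + z) - 3*sin(z)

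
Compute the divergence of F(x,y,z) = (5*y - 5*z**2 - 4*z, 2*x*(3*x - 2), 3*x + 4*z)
4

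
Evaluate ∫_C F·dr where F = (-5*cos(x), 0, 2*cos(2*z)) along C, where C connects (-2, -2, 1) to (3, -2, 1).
-5*sin(2) - 5*sin(3)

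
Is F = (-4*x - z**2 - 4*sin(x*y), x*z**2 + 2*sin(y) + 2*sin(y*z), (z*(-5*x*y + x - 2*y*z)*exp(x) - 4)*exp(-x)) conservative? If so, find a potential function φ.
No, ∇×F = (-7*x*z - 2*y*cos(y*z) - 2*z**2, 5*y*z - 3*z - 4*exp(-x), 4*x*cos(x*y) + z**2) ≠ 0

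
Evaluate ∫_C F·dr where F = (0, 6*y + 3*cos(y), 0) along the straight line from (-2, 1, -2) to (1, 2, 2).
-3*sin(1) + 3*sin(2) + 9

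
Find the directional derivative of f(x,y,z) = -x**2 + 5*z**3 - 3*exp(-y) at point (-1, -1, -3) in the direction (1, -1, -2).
sqrt(6)*(-268 - 3*E)/6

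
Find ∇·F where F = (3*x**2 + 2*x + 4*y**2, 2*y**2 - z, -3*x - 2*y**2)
6*x + 4*y + 2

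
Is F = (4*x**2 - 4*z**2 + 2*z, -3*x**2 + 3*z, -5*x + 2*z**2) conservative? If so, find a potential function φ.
No, ∇×F = (-3, 7 - 8*z, -6*x) ≠ 0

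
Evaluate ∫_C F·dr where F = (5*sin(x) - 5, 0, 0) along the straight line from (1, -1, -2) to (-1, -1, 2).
10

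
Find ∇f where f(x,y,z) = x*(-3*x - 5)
(-6*x - 5, 0, 0)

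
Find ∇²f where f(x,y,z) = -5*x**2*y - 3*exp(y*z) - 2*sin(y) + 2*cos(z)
-3*y**2*exp(y*z) - 10*y - 3*z**2*exp(y*z) + 2*sin(y) - 2*cos(z)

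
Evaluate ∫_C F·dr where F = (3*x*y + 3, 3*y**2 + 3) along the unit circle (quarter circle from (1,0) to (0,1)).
0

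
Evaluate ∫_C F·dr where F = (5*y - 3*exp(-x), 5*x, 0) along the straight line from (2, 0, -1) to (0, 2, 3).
3 - 3*exp(-2)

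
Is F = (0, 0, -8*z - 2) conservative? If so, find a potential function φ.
Yes, F is conservative. φ = 2*z*(-2*z - 1)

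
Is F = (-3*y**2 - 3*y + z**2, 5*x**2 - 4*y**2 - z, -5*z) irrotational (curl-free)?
No, ∇×F = (1, 2*z, 10*x + 6*y + 3)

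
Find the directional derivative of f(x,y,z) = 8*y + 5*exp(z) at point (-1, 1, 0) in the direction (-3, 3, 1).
29*sqrt(19)/19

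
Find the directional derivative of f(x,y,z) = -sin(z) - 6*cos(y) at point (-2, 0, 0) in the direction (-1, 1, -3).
3*sqrt(11)/11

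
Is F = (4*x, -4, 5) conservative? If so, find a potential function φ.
Yes, F is conservative. φ = 2*x**2 - 4*y + 5*z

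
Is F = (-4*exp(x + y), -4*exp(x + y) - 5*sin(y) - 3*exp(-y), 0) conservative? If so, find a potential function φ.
Yes, F is conservative. φ = -4*exp(x + y) + 5*cos(y) + 3*exp(-y)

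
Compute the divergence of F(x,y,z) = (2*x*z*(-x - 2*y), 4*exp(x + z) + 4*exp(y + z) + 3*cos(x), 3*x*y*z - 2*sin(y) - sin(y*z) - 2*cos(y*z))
3*x*y - 4*x*z - 4*y*z + 2*y*sin(y*z) - y*cos(y*z) + 4*exp(y + z)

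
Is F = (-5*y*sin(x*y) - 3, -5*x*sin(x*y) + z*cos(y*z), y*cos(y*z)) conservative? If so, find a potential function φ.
Yes, F is conservative. φ = -3*x + sin(y*z) + 5*cos(x*y)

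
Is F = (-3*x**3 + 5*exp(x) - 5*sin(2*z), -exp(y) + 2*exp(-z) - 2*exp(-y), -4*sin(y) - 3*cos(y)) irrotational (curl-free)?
No, ∇×F = (3*sin(y) - 4*cos(y) + 2*exp(-z), -10*cos(2*z), 0)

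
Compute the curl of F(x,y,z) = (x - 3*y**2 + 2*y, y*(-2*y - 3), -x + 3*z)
(0, 1, 6*y - 2)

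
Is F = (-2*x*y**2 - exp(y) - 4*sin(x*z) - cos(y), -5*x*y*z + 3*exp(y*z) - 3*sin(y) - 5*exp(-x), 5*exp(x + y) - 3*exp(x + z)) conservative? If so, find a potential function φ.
No, ∇×F = (5*x*y - 3*y*exp(y*z) + 5*exp(x + y), -4*x*cos(x*z) - 5*exp(x + y) + 3*exp(x + z), 4*x*y - 5*y*z + exp(y) - sin(y) + 5*exp(-x)) ≠ 0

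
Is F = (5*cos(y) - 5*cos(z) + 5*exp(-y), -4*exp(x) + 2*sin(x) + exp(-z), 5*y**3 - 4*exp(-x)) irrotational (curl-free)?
No, ∇×F = (15*y**2 + exp(-z), 5*sin(z) - 4*exp(-x), -4*exp(x) + 5*sin(y) + 2*cos(x) + 5*exp(-y))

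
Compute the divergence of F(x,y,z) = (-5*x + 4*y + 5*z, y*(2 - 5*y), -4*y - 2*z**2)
-10*y - 4*z - 3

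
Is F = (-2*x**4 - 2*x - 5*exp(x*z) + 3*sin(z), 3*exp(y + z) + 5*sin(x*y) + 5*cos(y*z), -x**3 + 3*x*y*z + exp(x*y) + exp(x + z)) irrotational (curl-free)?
No, ∇×F = (3*x*z + x*exp(x*y) + 5*y*sin(y*z) - 3*exp(y + z), 3*x**2 - 5*x*exp(x*z) - 3*y*z - y*exp(x*y) - exp(x + z) + 3*cos(z), 5*y*cos(x*y))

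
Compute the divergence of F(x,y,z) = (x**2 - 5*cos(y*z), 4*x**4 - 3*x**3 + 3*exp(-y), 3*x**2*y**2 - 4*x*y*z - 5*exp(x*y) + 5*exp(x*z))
(x*(-4*y + 5*exp(x*z) + 2)*exp(y) - 3)*exp(-y)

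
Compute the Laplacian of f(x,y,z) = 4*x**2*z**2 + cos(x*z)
(8 - cos(x*z))*(x**2 + z**2)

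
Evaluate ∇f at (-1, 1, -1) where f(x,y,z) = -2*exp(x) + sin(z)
(-2*exp(-1), 0, cos(1))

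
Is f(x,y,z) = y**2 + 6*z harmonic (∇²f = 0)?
No, ∇²f = 2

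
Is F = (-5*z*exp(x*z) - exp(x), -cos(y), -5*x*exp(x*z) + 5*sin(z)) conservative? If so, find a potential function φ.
Yes, F is conservative. φ = -exp(x) - 5*exp(x*z) - sin(y) - 5*cos(z)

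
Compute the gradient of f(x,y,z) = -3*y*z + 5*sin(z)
(0, -3*z, -3*y + 5*cos(z))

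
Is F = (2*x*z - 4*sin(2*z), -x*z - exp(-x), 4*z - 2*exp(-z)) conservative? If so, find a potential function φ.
No, ∇×F = (x, 2*x - 8*cos(2*z), -z + exp(-x)) ≠ 0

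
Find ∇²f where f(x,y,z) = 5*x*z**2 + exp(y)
10*x + exp(y)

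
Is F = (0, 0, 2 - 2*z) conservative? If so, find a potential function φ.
Yes, F is conservative. φ = z*(2 - z)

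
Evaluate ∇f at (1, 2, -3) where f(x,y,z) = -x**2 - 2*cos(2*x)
(-2 + 4*sin(2), 0, 0)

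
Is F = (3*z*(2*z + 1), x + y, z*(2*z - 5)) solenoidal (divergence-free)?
No, ∇·F = 4*z - 4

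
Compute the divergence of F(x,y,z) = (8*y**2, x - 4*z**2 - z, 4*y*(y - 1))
0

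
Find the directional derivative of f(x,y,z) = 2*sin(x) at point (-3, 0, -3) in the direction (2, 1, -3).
2*sqrt(14)*cos(3)/7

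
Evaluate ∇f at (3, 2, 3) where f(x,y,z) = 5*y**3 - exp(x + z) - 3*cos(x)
(-exp(6) + 3*sin(3), 60, -exp(6))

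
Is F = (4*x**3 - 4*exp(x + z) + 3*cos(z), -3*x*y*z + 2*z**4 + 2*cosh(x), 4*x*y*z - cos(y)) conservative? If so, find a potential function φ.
No, ∇×F = (3*x*y + 4*x*z - 8*z**3 + sin(y), -4*y*z - 4*exp(x + z) - 3*sin(z), -3*y*z + 2*sinh(x)) ≠ 0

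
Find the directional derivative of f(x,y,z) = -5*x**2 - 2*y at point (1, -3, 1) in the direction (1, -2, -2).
-2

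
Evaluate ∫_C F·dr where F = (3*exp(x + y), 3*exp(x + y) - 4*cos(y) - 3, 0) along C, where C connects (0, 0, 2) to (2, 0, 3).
-3 + 3*exp(2)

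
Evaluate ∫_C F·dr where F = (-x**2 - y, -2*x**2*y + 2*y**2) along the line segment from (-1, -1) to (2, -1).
0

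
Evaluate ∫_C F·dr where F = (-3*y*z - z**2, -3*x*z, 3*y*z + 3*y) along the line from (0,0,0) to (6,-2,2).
26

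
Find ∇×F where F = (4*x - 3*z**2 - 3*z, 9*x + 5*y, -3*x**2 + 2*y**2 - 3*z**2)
(4*y, 6*x - 6*z - 3, 9)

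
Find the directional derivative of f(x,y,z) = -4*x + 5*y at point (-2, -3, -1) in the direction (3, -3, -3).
-3*sqrt(3)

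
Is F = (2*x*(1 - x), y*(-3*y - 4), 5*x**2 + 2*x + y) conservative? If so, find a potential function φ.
No, ∇×F = (1, -10*x - 2, 0) ≠ 0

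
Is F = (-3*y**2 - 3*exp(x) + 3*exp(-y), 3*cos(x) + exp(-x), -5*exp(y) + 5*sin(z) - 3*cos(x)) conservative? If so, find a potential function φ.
No, ∇×F = (-5*exp(y), -3*sin(x), 6*y - 3*sin(x) + 3*exp(-y) - exp(-x)) ≠ 0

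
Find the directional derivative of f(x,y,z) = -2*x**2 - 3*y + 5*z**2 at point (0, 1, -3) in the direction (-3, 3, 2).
-69*sqrt(22)/22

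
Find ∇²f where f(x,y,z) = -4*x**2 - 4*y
-8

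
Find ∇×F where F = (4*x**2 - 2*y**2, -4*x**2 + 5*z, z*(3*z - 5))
(-5, 0, -8*x + 4*y)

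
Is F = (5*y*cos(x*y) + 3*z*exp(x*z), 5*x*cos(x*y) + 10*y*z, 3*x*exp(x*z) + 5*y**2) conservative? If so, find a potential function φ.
Yes, F is conservative. φ = 5*y**2*z + 3*exp(x*z) + 5*sin(x*y)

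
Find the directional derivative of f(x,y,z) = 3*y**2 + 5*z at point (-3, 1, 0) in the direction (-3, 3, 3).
11*sqrt(3)/3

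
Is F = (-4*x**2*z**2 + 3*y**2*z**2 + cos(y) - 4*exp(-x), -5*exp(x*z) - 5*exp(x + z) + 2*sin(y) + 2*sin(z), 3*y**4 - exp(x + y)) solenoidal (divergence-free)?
No, ∇·F = -8*x*z**2 + 2*cos(y) + 4*exp(-x)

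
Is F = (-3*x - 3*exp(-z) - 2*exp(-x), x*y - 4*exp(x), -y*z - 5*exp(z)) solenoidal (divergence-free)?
No, ∇·F = x - y - 5*exp(z) - 3 + 2*exp(-x)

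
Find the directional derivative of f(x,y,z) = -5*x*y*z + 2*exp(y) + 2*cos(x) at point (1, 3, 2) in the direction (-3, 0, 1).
3*sqrt(10)*(2*sin(1) + 25)/10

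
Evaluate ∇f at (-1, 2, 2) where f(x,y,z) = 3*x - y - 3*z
(3, -1, -3)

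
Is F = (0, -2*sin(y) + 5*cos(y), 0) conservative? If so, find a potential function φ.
Yes, F is conservative. φ = 5*sin(y) + 2*cos(y)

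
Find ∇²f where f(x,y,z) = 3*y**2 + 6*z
6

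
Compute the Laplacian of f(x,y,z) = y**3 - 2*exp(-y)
6*y - 2*exp(-y)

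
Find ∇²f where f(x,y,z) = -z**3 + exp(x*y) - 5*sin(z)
x**2*exp(x*y) + y**2*exp(x*y) - 6*z + 5*sin(z)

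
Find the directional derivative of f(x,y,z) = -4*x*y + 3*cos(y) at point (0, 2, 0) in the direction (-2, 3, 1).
sqrt(14)*(16 - 9*sin(2))/14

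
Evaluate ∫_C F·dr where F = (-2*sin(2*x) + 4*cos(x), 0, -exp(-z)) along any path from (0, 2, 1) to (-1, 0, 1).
-4*sin(1) - 1 + cos(2)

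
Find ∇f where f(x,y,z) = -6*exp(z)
(0, 0, -6*exp(z))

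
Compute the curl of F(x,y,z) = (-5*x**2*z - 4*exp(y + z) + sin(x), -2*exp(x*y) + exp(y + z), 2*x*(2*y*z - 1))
(4*x*z - exp(y + z), -5*x**2 - 4*y*z - 4*exp(y + z) + 2, -2*y*exp(x*y) + 4*exp(y + z))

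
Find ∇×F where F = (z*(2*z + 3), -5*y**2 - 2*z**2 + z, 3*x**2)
(4*z - 1, -6*x + 4*z + 3, 0)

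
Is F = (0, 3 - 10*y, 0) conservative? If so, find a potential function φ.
Yes, F is conservative. φ = y*(3 - 5*y)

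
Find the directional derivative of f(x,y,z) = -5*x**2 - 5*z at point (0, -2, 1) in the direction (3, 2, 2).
-10*sqrt(17)/17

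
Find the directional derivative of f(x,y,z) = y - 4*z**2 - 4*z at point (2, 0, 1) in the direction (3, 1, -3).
37*sqrt(19)/19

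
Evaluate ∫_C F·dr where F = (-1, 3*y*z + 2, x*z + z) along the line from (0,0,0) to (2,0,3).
17/2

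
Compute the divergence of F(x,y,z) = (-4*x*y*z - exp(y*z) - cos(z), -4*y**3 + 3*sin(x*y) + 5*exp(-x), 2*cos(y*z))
3*x*cos(x*y) - 12*y**2 - 4*y*z - 2*y*sin(y*z)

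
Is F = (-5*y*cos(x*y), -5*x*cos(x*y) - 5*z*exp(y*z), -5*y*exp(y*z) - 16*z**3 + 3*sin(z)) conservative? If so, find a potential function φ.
Yes, F is conservative. φ = -4*z**4 - 5*exp(y*z) - 5*sin(x*y) - 3*cos(z)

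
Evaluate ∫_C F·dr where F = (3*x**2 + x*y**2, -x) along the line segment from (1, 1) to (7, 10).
1491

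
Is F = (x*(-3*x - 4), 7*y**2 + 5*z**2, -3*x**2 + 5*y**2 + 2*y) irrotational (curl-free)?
No, ∇×F = (10*y - 10*z + 2, 6*x, 0)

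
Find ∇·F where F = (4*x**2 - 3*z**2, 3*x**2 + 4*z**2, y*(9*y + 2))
8*x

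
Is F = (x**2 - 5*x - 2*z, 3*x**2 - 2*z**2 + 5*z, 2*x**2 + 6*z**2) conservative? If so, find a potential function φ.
No, ∇×F = (4*z - 5, -4*x - 2, 6*x) ≠ 0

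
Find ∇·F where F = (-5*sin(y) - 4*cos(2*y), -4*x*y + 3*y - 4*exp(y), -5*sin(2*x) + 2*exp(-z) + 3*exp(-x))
-4*x - 4*exp(y) + 3 - 2*exp(-z)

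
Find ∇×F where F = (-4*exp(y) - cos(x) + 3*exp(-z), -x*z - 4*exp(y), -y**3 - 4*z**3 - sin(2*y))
(x - 3*y**2 - 2*cos(2*y), -3*exp(-z), -z + 4*exp(y))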